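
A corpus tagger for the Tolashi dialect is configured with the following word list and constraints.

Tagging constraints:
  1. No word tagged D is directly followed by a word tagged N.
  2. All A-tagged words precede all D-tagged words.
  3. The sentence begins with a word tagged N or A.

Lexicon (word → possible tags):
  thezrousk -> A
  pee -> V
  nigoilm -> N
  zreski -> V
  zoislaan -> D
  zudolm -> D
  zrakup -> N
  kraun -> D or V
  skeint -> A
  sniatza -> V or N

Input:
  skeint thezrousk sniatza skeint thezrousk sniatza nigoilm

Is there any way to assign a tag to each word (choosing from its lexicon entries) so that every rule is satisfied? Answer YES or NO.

YES

Candidates per position — 1:skeint {A}; 2:thezrousk {A}; 3:sniatza {V,N}; 4:skeint {A}; 5:thezrousk {A}; 6:sniatza {V,N}; 7:nigoilm {N}.
One satisfying assignment: A A N A A V N.
Rule-by-rule: rule 1 ok; rule 2 ok; rule 3 ok.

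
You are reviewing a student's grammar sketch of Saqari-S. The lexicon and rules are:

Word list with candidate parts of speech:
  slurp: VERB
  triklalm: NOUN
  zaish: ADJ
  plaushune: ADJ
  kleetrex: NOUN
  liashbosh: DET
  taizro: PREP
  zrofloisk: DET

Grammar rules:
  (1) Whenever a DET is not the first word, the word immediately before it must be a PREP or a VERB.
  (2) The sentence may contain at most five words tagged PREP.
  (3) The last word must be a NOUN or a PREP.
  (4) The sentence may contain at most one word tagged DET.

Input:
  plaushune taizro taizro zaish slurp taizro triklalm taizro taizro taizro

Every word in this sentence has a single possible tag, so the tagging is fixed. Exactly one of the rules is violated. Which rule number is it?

2

Fixed tagging: ADJ PREP PREP ADJ VERB PREP NOUN PREP PREP PREP.
Rule check: R1 pass, R2 fail, R3 pass, R4 pass.
Only rule 2 fails.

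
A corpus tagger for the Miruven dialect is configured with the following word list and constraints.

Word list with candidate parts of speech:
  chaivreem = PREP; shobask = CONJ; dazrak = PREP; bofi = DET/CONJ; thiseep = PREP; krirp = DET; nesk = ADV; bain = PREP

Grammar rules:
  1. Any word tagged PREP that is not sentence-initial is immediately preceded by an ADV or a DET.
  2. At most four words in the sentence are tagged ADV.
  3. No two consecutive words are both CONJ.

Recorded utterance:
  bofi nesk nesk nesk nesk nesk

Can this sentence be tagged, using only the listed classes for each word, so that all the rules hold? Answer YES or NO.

NO

Candidates per position — 1:bofi {DET,CONJ}; 2:nesk {ADV}; 3:nesk {ADV}; 4:nesk {ADV}; 5:nesk {ADV}; 6:nesk {ADV}.
Rule 2 cannot be satisfied by any choice of tags from the lexicon.
So there is no consistent tagging.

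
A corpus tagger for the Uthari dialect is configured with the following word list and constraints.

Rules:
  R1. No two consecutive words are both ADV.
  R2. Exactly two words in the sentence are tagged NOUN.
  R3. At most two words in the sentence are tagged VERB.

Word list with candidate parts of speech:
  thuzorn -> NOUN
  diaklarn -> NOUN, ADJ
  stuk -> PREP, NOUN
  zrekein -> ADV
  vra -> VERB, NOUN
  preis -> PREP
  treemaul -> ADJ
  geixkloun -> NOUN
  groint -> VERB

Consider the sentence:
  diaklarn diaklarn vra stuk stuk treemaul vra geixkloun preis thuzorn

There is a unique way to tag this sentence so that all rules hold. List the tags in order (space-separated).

Candidates per position — 1:diaklarn {NOUN,ADJ}; 2:diaklarn {NOUN,ADJ}; 3:vra {VERB,NOUN}; 4:stuk {PREP,NOUN}; 5:stuk {PREP,NOUN}; 6:treemaul {ADJ}; 7:vra {VERB,NOUN}; 8:geixkloun {NOUN}; 9:preis {PREP}; 10:thuzorn {NOUN}.
At position 1, choosing NOUN makes rule 2 impossible to satisfy; hence ADJ.
At position 2, choosing NOUN makes rule 2 impossible to satisfy; hence ADJ.
At position 3, choosing NOUN makes rule 2 impossible to satisfy; hence VERB.
At position 4, choosing NOUN makes rule 2 impossible to satisfy; hence PREP.
At position 5, choosing NOUN makes rule 2 impossible to satisfy; hence PREP.
At position 7, choosing NOUN makes rule 2 impossible to satisfy; hence VERB.
That leaves exactly one tagging: ADJ ADJ VERB PREP PREP ADJ VERB NOUN PREP NOUN.
Verifying each rule — rule 1 holds; rule 2 holds; rule 3 holds.

ADJ ADJ VERB PREP PREP ADJ VERB NOUN PREP NOUN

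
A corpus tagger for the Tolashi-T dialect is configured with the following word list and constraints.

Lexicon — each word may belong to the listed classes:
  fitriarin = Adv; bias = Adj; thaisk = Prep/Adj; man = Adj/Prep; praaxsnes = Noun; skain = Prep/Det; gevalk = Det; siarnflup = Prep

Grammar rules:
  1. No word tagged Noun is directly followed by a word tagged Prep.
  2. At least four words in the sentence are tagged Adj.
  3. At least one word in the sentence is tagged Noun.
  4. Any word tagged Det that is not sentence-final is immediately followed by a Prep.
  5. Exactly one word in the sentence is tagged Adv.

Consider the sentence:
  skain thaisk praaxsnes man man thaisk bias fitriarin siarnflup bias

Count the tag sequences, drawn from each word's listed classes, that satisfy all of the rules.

10

Candidates per position — 1:skain {Prep,Det}; 2:thaisk {Prep,Adj}; 3:praaxsnes {Noun}; 4:man {Adj,Prep}; 5:man {Adj,Prep}; 6:thaisk {Prep,Adj}; 7:bias {Adj}; 8:fitriarin {Adv}; 9:siarnflup {Prep}; 10:bias {Adj}.
There are 32 candidate sequences in total.
Checking each against the rules leaves 10 sequences.
Count = 10.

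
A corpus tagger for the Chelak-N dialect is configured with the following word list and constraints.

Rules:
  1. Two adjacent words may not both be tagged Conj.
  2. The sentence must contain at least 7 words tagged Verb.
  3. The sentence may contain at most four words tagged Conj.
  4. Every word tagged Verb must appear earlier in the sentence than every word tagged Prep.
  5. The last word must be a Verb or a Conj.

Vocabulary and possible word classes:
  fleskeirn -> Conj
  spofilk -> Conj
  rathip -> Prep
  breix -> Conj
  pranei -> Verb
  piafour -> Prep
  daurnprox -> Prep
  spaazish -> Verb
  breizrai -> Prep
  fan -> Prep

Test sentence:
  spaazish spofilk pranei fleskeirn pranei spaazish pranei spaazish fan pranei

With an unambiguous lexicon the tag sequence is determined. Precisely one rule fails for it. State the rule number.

4

Fixed tagging: Verb Conj Verb Conj Verb Verb Verb Verb Prep Verb.
Applying the rules: R1 ✓, R2 ✓, R3 ✓, R4 ✗, R5 ✓.
Only rule 4 fails.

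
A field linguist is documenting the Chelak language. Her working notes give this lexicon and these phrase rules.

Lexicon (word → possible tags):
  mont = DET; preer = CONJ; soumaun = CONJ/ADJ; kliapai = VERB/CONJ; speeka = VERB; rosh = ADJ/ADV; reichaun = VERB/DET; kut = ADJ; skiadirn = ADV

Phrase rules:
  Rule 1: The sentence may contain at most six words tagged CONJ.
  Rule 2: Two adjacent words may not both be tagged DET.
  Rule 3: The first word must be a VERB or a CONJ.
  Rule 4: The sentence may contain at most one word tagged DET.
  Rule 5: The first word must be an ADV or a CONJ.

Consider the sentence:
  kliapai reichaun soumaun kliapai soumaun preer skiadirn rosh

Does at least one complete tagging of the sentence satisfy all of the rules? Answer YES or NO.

YES

Candidates per position — 1:kliapai {VERB,CONJ}; 2:reichaun {VERB,DET}; 3:soumaun {CONJ,ADJ}; 4:kliapai {VERB,CONJ}; 5:soumaun {CONJ,ADJ}; 6:preer {CONJ}; 7:skiadirn {ADV}; 8:rosh {ADJ,ADV}.
One satisfying assignment: CONJ VERB CONJ VERB CONJ CONJ ADV ADV.
Checking: rule 1 satisfied; rule 2 satisfied; rule 3 satisfied; rule 4 satisfied; rule 5 satisfied.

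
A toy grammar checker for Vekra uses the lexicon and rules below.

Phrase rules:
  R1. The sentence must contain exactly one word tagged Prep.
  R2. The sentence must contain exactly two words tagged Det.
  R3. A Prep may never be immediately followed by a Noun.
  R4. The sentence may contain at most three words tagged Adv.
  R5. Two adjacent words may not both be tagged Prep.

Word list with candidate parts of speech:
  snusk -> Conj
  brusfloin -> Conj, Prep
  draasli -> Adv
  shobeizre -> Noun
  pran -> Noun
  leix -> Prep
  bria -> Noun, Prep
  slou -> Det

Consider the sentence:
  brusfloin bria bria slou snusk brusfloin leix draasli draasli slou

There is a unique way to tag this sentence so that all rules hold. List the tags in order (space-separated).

Conj Noun Noun Det Conj Conj Prep Adv Adv Det

Candidates per position — 1:brusfloin {Conj,Prep}; 2:bria {Noun,Prep}; 3:bria {Noun,Prep}; 4:slou {Det}; 5:snusk {Conj}; 6:brusfloin {Conj,Prep}; 7:leix {Prep}; 8:draasli {Adv}; 9:draasli {Adv}; 10:slou {Det}.
At position 1, choosing Prep makes rule 1 impossible to satisfy; hence Conj.
At position 2, choosing Prep makes rule 1 impossible to satisfy; hence Noun.
At position 3, choosing Prep makes rule 1 impossible to satisfy; hence Noun.
At position 6, choosing Prep makes rule 1 impossible to satisfy; hence Conj.
The only consistent sequence is: Conj Noun Noun Det Conj Conj Prep Adv Adv Det.
Check: rule 1 ✓; rule 2 ✓; rule 3 ✓; rule 4 ✓; rule 5 ✓.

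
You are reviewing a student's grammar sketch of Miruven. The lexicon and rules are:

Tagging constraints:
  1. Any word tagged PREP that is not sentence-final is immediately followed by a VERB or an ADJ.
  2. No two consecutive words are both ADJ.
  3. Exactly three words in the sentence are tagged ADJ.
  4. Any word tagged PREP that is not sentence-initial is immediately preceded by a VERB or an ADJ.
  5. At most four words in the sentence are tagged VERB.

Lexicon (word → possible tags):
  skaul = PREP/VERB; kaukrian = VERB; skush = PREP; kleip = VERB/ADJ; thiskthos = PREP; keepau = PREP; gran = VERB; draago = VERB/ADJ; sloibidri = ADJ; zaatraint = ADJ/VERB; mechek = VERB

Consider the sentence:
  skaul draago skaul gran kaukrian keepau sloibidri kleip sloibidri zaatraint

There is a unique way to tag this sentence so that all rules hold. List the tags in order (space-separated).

Candidates per position — 1:skaul {PREP,VERB}; 2:draago {VERB,ADJ}; 3:skaul {PREP,VERB}; 4:gran {VERB}; 5:kaukrian {VERB}; 6:keepau {PREP}; 7:sloibidri {ADJ}; 8:kleip {VERB,ADJ}; 9:sloibidri {ADJ}; 10:zaatraint {ADJ,VERB}.
Position 8: ADJ is ruled out by rule 2; that leaves VERB.
Position 10: ADJ is ruled out by rule 2; that leaves VERB.
Position 1: VERB is ruled out by rule 5; that leaves PREP.
Position 2: VERB is ruled out by rule 3; that leaves ADJ.
Position 3: VERB is ruled out by rule 5; that leaves PREP.
The unique satisfying tagging is: PREP ADJ PREP VERB VERB PREP ADJ VERB ADJ VERB.
Check: rule 1 ok; rule 2 ok; rule 3 ok; rule 4 ok; rule 5 ok.

PREP ADJ PREP VERB VERB PREP ADJ VERB ADJ VERB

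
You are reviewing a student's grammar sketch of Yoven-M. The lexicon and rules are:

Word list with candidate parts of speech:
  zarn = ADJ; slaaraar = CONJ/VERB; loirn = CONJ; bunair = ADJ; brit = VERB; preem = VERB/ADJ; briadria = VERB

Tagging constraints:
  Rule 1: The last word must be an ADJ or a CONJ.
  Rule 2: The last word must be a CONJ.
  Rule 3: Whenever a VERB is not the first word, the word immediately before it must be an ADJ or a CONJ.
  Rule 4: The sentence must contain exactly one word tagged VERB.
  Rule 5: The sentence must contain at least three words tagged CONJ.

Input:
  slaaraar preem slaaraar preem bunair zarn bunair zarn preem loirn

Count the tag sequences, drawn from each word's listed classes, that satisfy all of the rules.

Candidates per position — 1:slaaraar {CONJ,VERB}; 2:preem {VERB,ADJ}; 3:slaaraar {CONJ,VERB}; 4:preem {VERB,ADJ}; 5:bunair {ADJ}; 6:zarn {ADJ}; 7:bunair {ADJ}; 8:zarn {ADJ}; 9:preem {VERB,ADJ}; 10:loirn {CONJ}.
There are 32 candidate sequences in total.
The sequences that satisfy every rule: CONJ VERB CONJ ADJ ADJ ADJ ADJ ADJ ADJ CONJ; CONJ ADJ CONJ VERB ADJ ADJ ADJ ADJ ADJ CONJ; CONJ ADJ CONJ ADJ ADJ ADJ ADJ ADJ VERB CONJ.
Count = 3.

3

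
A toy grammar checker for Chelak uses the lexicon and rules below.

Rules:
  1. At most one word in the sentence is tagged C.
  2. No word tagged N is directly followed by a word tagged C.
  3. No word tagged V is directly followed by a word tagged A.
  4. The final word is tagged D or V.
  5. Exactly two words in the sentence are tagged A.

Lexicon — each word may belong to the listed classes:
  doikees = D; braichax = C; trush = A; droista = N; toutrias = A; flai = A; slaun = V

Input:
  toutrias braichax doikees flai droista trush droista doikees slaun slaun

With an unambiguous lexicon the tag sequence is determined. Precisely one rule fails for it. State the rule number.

Fixed tagging: A C D A N A N D V V.
Applying the rules: R1 ok, R2 ok, R3 ok, R4 ok, R5 fails.
Only rule 5 fails.

5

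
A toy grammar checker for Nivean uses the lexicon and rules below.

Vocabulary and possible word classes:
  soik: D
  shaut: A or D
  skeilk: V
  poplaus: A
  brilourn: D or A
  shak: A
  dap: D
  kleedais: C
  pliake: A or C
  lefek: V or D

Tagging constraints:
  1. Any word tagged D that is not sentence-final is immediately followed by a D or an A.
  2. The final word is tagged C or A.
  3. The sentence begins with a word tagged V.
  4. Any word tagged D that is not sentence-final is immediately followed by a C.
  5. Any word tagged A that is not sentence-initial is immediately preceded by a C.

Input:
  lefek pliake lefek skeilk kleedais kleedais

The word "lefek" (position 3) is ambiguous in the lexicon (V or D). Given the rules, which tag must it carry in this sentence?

Candidates per position — 1:lefek {V,D}; 2:pliake {A,C}; 3:lefek {V,D}; 4:skeilk {V}; 5:kleedais {C}; 6:kleedais {C}.
Word 1 cannot be D — rule 3 would then fail for every completion. It is V.
Word 2 cannot be A — rule 5 would then fail for every completion. It is C.
Word 3 cannot be D — rule 1 would then fail for every completion. It is V.
That leaves exactly one tagging: V C V V C C.
Rule-by-rule: rule 1 holds; rule 2 holds; rule 3 holds; rule 4 holds; rule 5 holds.

V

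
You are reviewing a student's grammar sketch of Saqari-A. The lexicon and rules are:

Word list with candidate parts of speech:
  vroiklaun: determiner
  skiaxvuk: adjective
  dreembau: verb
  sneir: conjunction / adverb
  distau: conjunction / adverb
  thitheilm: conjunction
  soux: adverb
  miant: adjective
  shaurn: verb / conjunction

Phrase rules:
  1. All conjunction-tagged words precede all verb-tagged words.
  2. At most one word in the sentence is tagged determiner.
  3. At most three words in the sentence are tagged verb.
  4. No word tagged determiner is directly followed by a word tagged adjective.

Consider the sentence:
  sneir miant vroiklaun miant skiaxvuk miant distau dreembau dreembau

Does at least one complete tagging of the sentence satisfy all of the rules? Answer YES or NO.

NO

Candidates per position — 1:sneir {conjunction,adverb}; 2:miant {adjective}; 3:vroiklaun {determiner}; 4:miant {adjective}; 5:skiaxvuk {adjective}; 6:miant {adjective}; 7:distau {conjunction,adverb}; 8:dreembau {verb}; 9:dreembau {verb}.
Rule 4 cannot be satisfied by any choice of tags from the lexicon.
So there is no consistent tagging.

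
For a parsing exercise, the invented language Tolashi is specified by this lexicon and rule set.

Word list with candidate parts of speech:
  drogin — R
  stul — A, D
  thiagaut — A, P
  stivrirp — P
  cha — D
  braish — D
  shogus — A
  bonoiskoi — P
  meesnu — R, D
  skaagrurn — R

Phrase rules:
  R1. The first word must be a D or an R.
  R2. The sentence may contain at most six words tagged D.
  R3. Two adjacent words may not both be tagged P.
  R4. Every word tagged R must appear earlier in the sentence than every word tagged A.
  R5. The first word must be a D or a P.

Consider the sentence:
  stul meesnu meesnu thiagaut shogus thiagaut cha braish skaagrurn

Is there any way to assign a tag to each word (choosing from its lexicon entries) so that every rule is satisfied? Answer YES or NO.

Candidates per position — 1:stul {A,D}; 2:meesnu {R,D}; 3:meesnu {R,D}; 4:thiagaut {A,P}; 5:shogus {A}; 6:thiagaut {A,P}; 7:cha {D}; 8:braish {D}; 9:skaagrurn {R}.
Rule 4 cannot be satisfied by any choice of tags from the lexicon.
So there is no consistent tagging.

NO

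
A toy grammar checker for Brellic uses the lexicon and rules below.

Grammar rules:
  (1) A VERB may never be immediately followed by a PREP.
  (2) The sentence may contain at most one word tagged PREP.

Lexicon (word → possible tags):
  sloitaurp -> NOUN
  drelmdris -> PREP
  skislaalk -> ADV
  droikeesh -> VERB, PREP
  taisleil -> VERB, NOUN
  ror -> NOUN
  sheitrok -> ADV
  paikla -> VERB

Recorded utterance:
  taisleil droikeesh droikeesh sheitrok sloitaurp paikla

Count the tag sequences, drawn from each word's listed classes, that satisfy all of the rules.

3

Candidates per position — 1:taisleil {VERB,NOUN}; 2:droikeesh {VERB,PREP}; 3:droikeesh {VERB,PREP}; 4:sheitrok {ADV}; 5:sloitaurp {NOUN}; 6:paikla {VERB}.
There are 8 candidate sequences in total.
The sequences that satisfy every rule: VERB VERB VERB ADV NOUN VERB; NOUN VERB VERB ADV NOUN VERB; NOUN PREP VERB ADV NOUN VERB.
Count = 3.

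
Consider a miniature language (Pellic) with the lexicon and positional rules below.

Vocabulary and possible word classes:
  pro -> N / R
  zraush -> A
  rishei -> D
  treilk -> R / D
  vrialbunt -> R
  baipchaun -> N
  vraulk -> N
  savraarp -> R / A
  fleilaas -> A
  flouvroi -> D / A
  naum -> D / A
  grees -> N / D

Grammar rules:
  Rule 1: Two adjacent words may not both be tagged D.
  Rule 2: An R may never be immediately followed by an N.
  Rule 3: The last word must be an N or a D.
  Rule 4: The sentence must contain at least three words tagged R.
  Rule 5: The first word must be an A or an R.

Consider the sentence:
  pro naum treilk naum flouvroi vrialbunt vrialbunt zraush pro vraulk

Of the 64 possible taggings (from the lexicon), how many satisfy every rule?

8

Candidates per position — 1:pro {N,R}; 2:naum {D,A}; 3:treilk {R,D}; 4:naum {D,A}; 5:flouvroi {D,A}; 6:vrialbunt {R}; 7:vrialbunt {R}; 8:zraush {A}; 9:pro {N,R}; 10:vraulk {N}.
There are 64 candidate sequences in total.
Checking each against the rules leaves 8 sequences.
Count = 8.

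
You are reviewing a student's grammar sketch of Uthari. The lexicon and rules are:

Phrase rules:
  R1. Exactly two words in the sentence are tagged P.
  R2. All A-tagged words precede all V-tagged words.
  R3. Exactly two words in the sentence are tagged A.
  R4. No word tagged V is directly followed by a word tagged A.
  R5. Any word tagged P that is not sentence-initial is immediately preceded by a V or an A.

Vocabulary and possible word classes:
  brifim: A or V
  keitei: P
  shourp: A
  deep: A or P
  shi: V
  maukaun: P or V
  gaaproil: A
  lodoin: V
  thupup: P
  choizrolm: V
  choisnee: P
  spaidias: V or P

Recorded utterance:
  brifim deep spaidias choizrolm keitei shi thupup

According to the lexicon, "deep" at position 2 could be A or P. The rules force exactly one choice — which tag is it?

Candidates per position — 1:brifim {A,V}; 2:deep {A,P}; 3:spaidias {V,P}; 4:choizrolm {V}; 5:keitei {P}; 6:shi {V}; 7:thupup {P}.
Position 1: V is ruled out by rule 3; that leaves A.
Position 2: P is ruled out by rule 1; that leaves A.
Position 3: P is ruled out by rule 1; that leaves V.
That leaves exactly one tagging: A A V V P V P.
Checking: rule 1 ✓; rule 2 ✓; rule 3 ✓; rule 4 ✓; rule 5 ✓.

A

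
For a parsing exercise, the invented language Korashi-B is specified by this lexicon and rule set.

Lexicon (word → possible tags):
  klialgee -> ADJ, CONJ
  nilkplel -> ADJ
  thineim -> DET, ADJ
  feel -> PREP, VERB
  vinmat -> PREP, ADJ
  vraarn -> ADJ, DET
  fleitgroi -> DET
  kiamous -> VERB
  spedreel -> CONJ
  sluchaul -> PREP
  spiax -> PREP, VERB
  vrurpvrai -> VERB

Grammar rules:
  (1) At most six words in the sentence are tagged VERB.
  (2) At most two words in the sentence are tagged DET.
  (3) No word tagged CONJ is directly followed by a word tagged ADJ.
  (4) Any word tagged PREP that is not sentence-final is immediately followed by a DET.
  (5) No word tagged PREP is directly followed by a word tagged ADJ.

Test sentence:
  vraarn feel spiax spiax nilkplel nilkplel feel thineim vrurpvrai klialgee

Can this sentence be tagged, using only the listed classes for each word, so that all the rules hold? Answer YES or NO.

YES

Candidates per position — 1:vraarn {ADJ,DET}; 2:feel {PREP,VERB}; 3:spiax {PREP,VERB}; 4:spiax {PREP,VERB}; 5:nilkplel {ADJ}; 6:nilkplel {ADJ}; 7:feel {PREP,VERB}; 8:thineim {DET,ADJ}; 9:vrurpvrai {VERB}; 10:klialgee {ADJ,CONJ}.
One satisfying assignment: DET VERB VERB VERB ADJ ADJ PREP DET VERB ADJ.
Verifying each rule — rule 1 ok; rule 2 ok; rule 3 ok; rule 4 ok; rule 5 ok.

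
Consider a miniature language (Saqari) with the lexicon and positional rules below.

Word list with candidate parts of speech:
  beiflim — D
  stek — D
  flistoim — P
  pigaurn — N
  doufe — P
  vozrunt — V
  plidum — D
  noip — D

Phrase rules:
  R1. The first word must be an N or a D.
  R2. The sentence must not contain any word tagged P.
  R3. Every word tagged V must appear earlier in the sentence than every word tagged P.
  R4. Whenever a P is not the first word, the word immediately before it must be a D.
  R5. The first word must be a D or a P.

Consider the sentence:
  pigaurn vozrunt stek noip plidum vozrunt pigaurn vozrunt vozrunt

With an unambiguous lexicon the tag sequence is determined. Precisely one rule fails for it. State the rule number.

Fixed tagging: N V D D D V N V V.
Checking each rule: R1 ok, R2 ok, R3 ok, R4 ok, R5 fails.
Only rule 5 fails.

5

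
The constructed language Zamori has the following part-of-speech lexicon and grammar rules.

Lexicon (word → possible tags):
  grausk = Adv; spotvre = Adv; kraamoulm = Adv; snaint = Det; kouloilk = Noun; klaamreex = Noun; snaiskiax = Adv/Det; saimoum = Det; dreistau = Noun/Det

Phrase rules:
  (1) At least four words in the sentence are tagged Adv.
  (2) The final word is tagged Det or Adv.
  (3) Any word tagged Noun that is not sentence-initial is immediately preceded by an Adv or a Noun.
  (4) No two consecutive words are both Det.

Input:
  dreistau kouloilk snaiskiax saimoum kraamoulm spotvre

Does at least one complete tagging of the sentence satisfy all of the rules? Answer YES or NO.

NO

Candidates per position — 1:dreistau {Noun,Det}; 2:kouloilk {Noun}; 3:snaiskiax {Adv,Det}; 4:saimoum {Det}; 5:kraamoulm {Adv}; 6:spotvre {Adv}.
Rule 1 cannot be satisfied by any choice of tags from the lexicon.
So there is no consistent tagging.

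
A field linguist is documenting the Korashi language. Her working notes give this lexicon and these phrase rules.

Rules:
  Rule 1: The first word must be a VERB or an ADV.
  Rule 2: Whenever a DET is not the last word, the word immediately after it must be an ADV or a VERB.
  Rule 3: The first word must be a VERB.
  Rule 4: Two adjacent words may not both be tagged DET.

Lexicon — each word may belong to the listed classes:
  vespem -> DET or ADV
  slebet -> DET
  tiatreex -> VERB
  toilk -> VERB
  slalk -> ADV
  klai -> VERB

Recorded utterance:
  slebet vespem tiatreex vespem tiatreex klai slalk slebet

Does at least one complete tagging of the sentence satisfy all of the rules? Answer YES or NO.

NO

Candidates per position — 1:slebet {DET}; 2:vespem {DET,ADV}; 3:tiatreex {VERB}; 4:vespem {DET,ADV}; 5:tiatreex {VERB}; 6:klai {VERB}; 7:slalk {ADV}; 8:slebet {DET}.
Rule 1 cannot be satisfied by any choice of tags from the lexicon.
So there is no consistent tagging.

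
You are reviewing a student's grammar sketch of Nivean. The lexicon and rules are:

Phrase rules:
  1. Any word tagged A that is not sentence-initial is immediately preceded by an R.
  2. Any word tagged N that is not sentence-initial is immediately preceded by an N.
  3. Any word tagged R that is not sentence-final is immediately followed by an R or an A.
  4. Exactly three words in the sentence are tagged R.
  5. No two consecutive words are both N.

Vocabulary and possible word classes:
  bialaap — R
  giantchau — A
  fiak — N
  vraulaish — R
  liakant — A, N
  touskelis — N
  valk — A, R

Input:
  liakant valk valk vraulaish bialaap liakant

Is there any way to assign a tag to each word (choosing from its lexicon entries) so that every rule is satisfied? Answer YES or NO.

YES

Candidates per position — 1:liakant {A,N}; 2:valk {A,R}; 3:valk {A,R}; 4:vraulaish {R}; 5:bialaap {R}; 6:liakant {A,N}.
One satisfying assignment: A R A R R A.
Rule-by-rule: rule 1 ✓; rule 2 ✓; rule 3 ✓; rule 4 ✓; rule 5 ✓.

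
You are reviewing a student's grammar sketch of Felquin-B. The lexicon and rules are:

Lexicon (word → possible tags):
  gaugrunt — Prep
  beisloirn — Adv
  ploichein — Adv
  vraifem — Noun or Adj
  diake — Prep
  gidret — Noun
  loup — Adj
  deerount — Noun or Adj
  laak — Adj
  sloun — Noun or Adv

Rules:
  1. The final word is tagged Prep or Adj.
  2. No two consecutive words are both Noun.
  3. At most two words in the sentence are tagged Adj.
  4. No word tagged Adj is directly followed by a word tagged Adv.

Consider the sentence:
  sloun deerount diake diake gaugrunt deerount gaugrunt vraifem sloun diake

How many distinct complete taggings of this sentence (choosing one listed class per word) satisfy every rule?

10

Candidates per position — 1:sloun {Noun,Adv}; 2:deerount {Noun,Adj}; 3:diake {Prep}; 4:diake {Prep}; 5:gaugrunt {Prep}; 6:deerount {Noun,Adj}; 7:gaugrunt {Prep}; 8:vraifem {Noun,Adj}; 9:sloun {Noun,Adv}; 10:diake {Prep}.
There are 32 candidate sequences in total.
Checking each against the rules leaves 10 sequences.
Count = 10.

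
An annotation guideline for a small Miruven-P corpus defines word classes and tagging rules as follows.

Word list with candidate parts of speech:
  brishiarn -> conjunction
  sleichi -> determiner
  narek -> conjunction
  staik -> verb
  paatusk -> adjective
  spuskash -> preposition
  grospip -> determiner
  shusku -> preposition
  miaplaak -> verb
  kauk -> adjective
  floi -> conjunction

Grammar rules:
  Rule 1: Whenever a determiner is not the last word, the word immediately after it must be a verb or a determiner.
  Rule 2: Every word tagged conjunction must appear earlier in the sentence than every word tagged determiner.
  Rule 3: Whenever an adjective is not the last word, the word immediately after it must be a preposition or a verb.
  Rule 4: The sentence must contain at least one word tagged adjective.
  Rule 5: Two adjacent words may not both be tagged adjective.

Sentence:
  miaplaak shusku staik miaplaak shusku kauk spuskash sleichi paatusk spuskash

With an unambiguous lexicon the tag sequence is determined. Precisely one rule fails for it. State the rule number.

Fixed tagging: verb preposition verb verb preposition adjective preposition determiner adjective preposition.
Rule check: R1 fails, R2 ok, R3 ok, R4 ok, R5 ok.
Only rule 1 fails.

1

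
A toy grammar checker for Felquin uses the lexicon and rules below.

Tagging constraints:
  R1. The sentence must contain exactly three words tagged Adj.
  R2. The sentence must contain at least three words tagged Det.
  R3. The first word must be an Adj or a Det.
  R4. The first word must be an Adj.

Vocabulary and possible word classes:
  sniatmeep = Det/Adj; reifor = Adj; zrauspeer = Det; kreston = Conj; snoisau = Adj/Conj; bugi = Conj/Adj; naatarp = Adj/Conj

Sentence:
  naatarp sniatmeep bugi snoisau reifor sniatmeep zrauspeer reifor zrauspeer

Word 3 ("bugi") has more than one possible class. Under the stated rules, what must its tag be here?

Conj

Candidates per position — 1:naatarp {Adj,Conj}; 2:sniatmeep {Det,Adj}; 3:bugi {Conj,Adj}; 4:snoisau {Adj,Conj}; 5:reifor {Adj}; 6:sniatmeep {Det,Adj}; 7:zrauspeer {Det}; 8:reifor {Adj}; 9:zrauspeer {Det}.
Position 1: Conj is ruled out by rule 3; that leaves Adj.
Position 2: Adj is ruled out by rule 1; that leaves Det.
Position 3: Adj is ruled out by rule 1; that leaves Conj.
Position 4: Adj is ruled out by rule 1; that leaves Conj.
Position 6: Adj is ruled out by rule 1; that leaves Det.
That leaves exactly one tagging: Adj Det Conj Conj Adj Det Det Adj Det.
Check: rule 1 satisfied; rule 2 satisfied; rule 3 satisfied; rule 4 satisfied.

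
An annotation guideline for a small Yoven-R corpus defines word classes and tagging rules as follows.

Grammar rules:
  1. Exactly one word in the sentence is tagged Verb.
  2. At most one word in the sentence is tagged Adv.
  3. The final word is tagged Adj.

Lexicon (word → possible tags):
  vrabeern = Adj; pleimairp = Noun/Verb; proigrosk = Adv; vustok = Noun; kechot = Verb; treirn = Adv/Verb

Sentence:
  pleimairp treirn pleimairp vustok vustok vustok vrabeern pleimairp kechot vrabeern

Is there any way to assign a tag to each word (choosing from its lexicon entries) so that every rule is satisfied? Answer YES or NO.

Candidates per position — 1:pleimairp {Noun,Verb}; 2:treirn {Adv,Verb}; 3:pleimairp {Noun,Verb}; 4:vustok {Noun}; 5:vustok {Noun}; 6:vustok {Noun}; 7:vrabeern {Adj}; 8:pleimairp {Noun,Verb}; 9:kechot {Verb}; 10:vrabeern {Adj}.
One satisfying assignment: Noun Adv Noun Noun Noun Noun Adj Noun Verb Adj.
Check: rule 1 satisfied; rule 2 satisfied; rule 3 satisfied.

YES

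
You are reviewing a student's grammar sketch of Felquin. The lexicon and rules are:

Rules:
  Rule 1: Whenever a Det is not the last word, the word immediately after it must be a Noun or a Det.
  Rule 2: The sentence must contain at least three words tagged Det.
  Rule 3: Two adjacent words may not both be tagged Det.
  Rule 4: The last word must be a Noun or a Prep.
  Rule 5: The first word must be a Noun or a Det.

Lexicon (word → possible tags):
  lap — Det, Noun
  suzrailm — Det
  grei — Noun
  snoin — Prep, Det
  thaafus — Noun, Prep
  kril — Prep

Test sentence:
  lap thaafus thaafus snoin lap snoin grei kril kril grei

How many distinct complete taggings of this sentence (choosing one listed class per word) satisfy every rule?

Candidates per position — 1:lap {Det,Noun}; 2:thaafus {Noun,Prep}; 3:thaafus {Noun,Prep}; 4:snoin {Prep,Det}; 5:lap {Det,Noun}; 6:snoin {Prep,Det}; 7:grei {Noun}; 8:kril {Prep}; 9:kril {Prep}; 10:grei {Noun}.
There are 64 candidate sequences in total.
The sequences that satisfy every rule: Det Noun Noun Det Noun Det Noun Prep Prep Noun; Det Noun Prep Det Noun Det Noun Prep Prep Noun.
Count = 2.

2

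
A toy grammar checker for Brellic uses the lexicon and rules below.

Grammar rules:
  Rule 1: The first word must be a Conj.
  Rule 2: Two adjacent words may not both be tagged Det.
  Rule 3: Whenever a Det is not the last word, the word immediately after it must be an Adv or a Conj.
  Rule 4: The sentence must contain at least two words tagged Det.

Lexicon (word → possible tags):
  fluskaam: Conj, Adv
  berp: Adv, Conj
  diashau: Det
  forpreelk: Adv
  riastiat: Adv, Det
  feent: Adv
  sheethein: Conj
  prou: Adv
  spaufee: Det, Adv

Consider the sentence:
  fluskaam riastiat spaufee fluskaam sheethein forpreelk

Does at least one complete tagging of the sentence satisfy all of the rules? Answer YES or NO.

NO

Candidates per position — 1:fluskaam {Conj,Adv}; 2:riastiat {Adv,Det}; 3:spaufee {Det,Adv}; 4:fluskaam {Conj,Adv}; 5:sheethein {Conj}; 6:forpreelk {Adv}.
Every candidate sequence violates at least one rule; no consistent tagging exists.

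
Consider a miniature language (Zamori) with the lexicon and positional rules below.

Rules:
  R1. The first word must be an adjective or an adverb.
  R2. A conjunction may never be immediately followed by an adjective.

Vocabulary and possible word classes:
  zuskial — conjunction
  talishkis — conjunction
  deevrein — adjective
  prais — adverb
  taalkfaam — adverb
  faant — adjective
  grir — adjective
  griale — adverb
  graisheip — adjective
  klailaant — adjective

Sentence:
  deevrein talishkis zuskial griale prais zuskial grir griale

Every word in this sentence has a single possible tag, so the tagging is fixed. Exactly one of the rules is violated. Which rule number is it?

2

Fixed tagging: adjective conjunction conjunction adverb adverb conjunction adjective adverb.
Applying the rules: R1 holds, R2 violated.
Only rule 2 fails.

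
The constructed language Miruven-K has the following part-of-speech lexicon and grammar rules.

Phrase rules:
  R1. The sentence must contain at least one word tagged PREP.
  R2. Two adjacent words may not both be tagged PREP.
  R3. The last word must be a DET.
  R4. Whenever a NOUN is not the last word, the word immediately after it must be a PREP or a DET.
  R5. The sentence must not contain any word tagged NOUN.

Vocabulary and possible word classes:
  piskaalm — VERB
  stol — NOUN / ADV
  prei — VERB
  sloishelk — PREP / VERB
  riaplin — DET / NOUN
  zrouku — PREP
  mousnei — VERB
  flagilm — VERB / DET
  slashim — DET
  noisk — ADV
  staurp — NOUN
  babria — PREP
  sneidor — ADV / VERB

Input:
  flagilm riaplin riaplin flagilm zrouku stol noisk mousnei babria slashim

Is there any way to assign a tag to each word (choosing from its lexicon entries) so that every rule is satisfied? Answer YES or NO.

Candidates per position — 1:flagilm {VERB,DET}; 2:riaplin {DET,NOUN}; 3:riaplin {DET,NOUN}; 4:flagilm {VERB,DET}; 5:zrouku {PREP}; 6:stol {NOUN,ADV}; 7:noisk {ADV}; 8:mousnei {VERB}; 9:babria {PREP}; 10:slashim {DET}.
One satisfying assignment: VERB DET DET VERB PREP ADV ADV VERB PREP DET.
Checking: rule 1 satisfied; rule 2 satisfied; rule 3 satisfied; rule 4 satisfied; rule 5 satisfied.

YES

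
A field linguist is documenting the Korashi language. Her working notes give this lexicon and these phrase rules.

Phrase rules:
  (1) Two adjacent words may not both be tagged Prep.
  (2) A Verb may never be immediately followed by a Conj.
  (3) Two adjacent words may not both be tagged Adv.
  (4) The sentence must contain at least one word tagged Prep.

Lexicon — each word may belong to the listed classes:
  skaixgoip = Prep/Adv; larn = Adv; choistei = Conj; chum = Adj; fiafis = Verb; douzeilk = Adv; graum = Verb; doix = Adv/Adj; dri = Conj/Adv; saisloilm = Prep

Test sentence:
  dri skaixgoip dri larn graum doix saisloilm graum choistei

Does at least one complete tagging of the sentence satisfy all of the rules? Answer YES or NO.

NO

Candidates per position — 1:dri {Conj,Adv}; 2:skaixgoip {Prep,Adv}; 3:dri {Conj,Adv}; 4:larn {Adv}; 5:graum {Verb}; 6:doix {Adv,Adj}; 7:saisloilm {Prep}; 8:graum {Verb}; 9:choistei {Conj}.
Rule 2 cannot be satisfied by any choice of tags from the lexicon.
So there is no consistent tagging.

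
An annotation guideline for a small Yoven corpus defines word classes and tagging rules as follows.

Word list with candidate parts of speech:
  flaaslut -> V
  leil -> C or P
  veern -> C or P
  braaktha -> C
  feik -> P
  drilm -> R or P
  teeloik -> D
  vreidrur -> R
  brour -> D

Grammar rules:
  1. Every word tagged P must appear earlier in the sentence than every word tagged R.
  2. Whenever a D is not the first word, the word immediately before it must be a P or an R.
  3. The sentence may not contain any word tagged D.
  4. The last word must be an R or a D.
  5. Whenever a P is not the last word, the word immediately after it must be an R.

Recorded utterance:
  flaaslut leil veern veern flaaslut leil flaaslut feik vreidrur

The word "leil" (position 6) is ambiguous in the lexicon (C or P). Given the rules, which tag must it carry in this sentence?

C

Candidates per position — 1:flaaslut {V}; 2:leil {C,P}; 3:veern {C,P}; 4:veern {C,P}; 5:flaaslut {V}; 6:leil {C,P}; 7:flaaslut {V}; 8:feik {P}; 9:vreidrur {R}.
Position 2: tagging it P would leave rule 5 unsatisfiable, so it must be C.
Position 3: tagging it P would leave rule 5 unsatisfiable, so it must be C.
Position 4: tagging it P would leave rule 5 unsatisfiable, so it must be C.
Position 6: tagging it P would leave rule 5 unsatisfiable, so it must be C.
That leaves exactly one tagging: V C C C V C V P R.
Checking: rule 1 satisfied; rule 2 satisfied; rule 3 satisfied; rule 4 satisfied; rule 5 satisfied.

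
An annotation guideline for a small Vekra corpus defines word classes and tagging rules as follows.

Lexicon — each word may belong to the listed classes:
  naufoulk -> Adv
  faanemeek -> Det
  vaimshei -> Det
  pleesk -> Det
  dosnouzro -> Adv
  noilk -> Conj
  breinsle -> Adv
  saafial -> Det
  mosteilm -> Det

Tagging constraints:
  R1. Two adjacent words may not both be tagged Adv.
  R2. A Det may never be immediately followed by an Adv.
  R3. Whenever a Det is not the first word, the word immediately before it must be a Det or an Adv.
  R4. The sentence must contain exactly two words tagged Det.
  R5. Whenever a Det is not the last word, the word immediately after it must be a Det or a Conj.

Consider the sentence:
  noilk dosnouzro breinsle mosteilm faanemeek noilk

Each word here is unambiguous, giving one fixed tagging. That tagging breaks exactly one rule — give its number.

Fixed tagging: Conj Adv Adv Det Det Conj.
Rule check: R1 fails, R2 ok, R3 ok, R4 ok, R5 ok.
Only rule 1 fails.

1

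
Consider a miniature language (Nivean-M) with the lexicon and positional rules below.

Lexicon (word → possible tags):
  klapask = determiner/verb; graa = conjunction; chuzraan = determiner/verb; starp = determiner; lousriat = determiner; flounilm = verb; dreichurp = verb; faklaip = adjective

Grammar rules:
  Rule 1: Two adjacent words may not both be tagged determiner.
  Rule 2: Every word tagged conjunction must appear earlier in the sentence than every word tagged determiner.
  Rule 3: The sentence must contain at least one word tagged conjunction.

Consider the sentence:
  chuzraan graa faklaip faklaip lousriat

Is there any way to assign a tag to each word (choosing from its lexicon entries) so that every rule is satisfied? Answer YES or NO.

YES

Candidates per position — 1:chuzraan {determiner,verb}; 2:graa {conjunction}; 3:faklaip {adjective}; 4:faklaip {adjective}; 5:lousriat {determiner}.
One satisfying assignment: verb conjunction adjective adjective determiner.
Checking: rule 1 ok; rule 2 ok; rule 3 ok.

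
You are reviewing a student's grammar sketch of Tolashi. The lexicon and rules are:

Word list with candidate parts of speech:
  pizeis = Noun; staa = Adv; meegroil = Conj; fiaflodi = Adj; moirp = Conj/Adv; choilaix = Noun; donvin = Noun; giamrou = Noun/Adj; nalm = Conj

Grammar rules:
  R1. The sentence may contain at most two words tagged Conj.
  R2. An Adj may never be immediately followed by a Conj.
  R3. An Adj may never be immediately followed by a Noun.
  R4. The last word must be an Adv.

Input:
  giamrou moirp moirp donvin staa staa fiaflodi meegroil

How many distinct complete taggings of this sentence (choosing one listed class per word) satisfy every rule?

Candidates per position — 1:giamrou {Noun,Adj}; 2:moirp {Conj,Adv}; 3:moirp {Conj,Adv}; 4:donvin {Noun}; 5:staa {Adv}; 6:staa {Adv}; 7:fiaflodi {Adj}; 8:meegroil {Conj}.
There are 8 candidate sequences in total.
Rule 2 cannot be satisfied by any choice of tags from the lexicon.
So there is no consistent tagging.
Count = 0.

0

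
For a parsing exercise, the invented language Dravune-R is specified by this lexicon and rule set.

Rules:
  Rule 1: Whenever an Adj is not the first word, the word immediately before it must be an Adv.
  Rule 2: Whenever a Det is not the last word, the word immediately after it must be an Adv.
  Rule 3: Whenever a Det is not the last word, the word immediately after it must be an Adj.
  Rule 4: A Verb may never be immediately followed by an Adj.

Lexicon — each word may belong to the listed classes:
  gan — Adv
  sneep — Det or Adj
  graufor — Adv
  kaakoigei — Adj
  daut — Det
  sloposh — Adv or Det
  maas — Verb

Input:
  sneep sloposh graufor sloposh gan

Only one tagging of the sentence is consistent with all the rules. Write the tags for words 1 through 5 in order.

Adj Adv Adv Adv Adv

Candidates per position — 1:sneep {Det,Adj}; 2:sloposh {Adv,Det}; 3:graufor {Adv}; 4:sloposh {Adv,Det}; 5:gan {Adv}.
Word 1 cannot be Det — rule 3 would then fail for every completion. It is Adj.
Word 2 cannot be Det — rule 3 would then fail for every completion. It is Adv.
Word 4 cannot be Det — rule 3 would then fail for every completion. It is Adv.
The only consistent sequence is: Adj Adv Adv Adv Adv.
Checking: rule 1 satisfied; rule 2 satisfied; rule 3 satisfied; rule 4 satisfied.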